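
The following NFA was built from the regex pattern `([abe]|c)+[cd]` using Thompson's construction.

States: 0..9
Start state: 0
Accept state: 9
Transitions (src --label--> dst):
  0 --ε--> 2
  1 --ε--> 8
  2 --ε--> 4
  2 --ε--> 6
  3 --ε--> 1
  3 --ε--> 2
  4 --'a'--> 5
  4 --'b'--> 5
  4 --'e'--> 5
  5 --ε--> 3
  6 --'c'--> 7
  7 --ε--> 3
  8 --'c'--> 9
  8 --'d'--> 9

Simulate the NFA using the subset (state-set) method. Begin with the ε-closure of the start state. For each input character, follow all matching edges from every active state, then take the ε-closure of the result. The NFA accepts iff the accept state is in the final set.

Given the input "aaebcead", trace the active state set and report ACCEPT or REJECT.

S₀ = ε-closure({0}) = {0,2,4,6}
'a' @ 1: {1,2,3,4,5,6,8}
'a' @ 2: {1,2,3,4,5,6,8}
'e' @ 3: {1,2,3,4,5,6,8}
'b' @ 4: {1,2,3,4,5,6,8}
'c' @ 5: {1,2,3,4,6,7,8,9}  (accept∈set)
'e' @ 6: {1,2,3,4,5,6,8}
'a' @ 7: {1,2,3,4,5,6,8}
'd' @ 8: {9}  (accept∈set)
final: {9}; accept 9 in set

Answer: ACCEPT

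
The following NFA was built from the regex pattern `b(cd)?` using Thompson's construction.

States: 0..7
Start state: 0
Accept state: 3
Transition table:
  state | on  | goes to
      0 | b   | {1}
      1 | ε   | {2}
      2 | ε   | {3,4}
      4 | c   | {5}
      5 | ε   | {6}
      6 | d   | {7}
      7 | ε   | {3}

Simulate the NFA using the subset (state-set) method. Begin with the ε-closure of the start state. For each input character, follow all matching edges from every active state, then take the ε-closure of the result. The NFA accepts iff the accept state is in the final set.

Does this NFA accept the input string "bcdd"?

Answer: REJECT

Steps:
S₀ = ε-closure({0}) = {0}
'b' @ 1: {1,2,3,4}  ✓accept
'c' @ 2: {5,6}
'd' @ 3: {3,7}  ✓accept
'd' @ 4: {}  — dead — no transitions
after full input: {}  (accept=3 not in)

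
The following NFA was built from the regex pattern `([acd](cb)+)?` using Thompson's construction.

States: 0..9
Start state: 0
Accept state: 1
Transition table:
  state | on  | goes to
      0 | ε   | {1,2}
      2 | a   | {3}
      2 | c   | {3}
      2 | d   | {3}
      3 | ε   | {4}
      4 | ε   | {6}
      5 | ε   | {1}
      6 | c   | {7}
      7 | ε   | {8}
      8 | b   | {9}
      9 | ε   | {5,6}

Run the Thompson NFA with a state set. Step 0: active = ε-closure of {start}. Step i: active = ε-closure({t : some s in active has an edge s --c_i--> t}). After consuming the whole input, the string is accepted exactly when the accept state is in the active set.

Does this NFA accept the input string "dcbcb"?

Answer: ACCEPT

Trace:
S₀ = ε-closure({0}) = {0,1,2}
'd' @ 1: {3,4,6}
'c' @ 2: {7,8}
'b' @ 3: {1,5,6,9}  [accepting]
'c' @ 4: {7,8}
'b' @ 5: {1,5,6,9}  [accepting]
after full input: {1,5,6,9}  (accept=1 in)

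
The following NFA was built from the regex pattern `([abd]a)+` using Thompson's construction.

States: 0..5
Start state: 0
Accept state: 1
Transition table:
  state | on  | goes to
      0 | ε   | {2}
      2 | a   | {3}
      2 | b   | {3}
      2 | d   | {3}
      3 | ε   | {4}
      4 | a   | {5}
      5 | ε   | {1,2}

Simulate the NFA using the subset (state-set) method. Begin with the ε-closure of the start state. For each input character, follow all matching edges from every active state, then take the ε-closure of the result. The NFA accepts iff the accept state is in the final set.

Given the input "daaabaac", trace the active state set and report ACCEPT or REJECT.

Answer: REJECT

Derivation:
initial (ε-close {0}): {0,2}
'd' @ 1: {3,4}
'a' @ 2: {1,2,5}  [accepting]
'a' @ 3: {3,4}
'a' @ 4: {1,2,5}  [accepting]
'b' @ 5: {3,4}
'a' @ 6: {1,2,5}  [accepting]
'a' @ 7: {3,4}
'c' @ 8: {}  — no active states
end set {} — state 1 not in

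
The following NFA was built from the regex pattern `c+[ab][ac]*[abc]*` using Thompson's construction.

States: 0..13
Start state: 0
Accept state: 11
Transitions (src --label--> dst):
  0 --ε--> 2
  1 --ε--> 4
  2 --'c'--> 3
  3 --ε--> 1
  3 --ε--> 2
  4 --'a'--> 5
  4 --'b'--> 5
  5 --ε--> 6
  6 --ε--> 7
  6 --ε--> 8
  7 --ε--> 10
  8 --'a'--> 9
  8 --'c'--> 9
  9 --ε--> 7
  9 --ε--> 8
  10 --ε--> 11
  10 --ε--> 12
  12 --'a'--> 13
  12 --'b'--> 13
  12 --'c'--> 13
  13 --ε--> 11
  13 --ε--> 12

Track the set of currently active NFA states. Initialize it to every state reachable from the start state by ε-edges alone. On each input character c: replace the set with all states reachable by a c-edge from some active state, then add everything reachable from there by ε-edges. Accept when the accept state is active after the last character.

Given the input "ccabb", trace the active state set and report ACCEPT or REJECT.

S₀ = ε-closure({0}) = {0,2}
'c' @ 1: {1,2,3,4}
'c' @ 2: {1,2,3,4}
'a' @ 3: {5,6,7,8,10,11,12}  [accepting]
'b' @ 4: {11,12,13}  [accepting]
'b' @ 5: {11,12,13}  [accepting]
final: {11,12,13}; accept 11 in set

Answer: ACCEPT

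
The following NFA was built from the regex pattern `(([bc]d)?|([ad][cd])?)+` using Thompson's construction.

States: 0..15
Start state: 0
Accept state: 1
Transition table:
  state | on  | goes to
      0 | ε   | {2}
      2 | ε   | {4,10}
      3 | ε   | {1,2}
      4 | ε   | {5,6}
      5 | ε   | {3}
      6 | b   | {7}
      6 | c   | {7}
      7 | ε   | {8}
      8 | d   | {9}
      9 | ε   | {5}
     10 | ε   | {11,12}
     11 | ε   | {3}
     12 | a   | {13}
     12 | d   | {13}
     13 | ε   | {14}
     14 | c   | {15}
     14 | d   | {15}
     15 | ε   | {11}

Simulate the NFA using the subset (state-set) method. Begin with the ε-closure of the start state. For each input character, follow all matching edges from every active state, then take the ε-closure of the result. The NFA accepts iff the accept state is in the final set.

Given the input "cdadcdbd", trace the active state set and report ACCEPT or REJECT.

S₀ = ε-closure({0}) = {0,1,2,3,4,5,6,10,11,12}
'c' @ 1: {7,8}
'd' @ 2: {1,2,3,4,5,6,9,10,11,12}  (accept∈set)
'a' @ 3: {13,14}
'd' @ 4: {1,2,3,4,5,6,10,11,12,15}  (accept∈set)
'c' @ 5: {7,8}
'd' @ 6: {1,2,3,4,5,6,9,10,11,12}  (accept∈set)
'b' @ 7: {7,8}
'd' @ 8: {1,2,3,4,5,6,9,10,11,12}  (accept∈set)
end set {1,2,3,4,5,6,9,10,11,12} — state 1 in

Answer: ACCEPT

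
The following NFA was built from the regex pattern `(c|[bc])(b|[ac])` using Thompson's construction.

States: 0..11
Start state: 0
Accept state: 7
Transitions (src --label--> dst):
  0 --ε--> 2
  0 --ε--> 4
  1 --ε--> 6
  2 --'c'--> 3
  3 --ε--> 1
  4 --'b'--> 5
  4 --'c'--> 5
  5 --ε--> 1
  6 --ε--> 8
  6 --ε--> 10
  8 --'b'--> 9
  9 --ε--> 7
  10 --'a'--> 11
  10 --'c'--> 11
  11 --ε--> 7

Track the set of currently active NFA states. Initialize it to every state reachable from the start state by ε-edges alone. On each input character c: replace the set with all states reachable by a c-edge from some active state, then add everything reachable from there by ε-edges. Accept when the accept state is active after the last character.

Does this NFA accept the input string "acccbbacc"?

initial (ε-close {0}): {0,2,4}
'a' @ 1: {}  — dead — no transitions
rest 'cccbbacc' ignored (set empty)
final: {}; accept 7 not in set

Answer: REJECT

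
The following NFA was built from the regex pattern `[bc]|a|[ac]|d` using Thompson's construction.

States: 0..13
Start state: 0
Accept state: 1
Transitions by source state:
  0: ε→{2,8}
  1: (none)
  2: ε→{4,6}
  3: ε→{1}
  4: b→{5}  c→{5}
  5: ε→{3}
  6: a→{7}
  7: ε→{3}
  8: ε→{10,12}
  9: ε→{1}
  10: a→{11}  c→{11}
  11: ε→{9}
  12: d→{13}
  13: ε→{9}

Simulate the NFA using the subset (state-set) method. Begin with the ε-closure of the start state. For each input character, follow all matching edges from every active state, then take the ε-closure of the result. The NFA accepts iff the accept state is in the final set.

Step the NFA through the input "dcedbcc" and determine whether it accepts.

Answer: REJECT

Derivation:
initial (ε-close {0}): {0,2,4,6,8,10,12}
'd' @ 1: {1,9,13}  [accepting]
'c' @ 2: {}  — dead — no transitions
rest 'edbcc' ignored (set empty)
after full input: {}  (accept=1 not in)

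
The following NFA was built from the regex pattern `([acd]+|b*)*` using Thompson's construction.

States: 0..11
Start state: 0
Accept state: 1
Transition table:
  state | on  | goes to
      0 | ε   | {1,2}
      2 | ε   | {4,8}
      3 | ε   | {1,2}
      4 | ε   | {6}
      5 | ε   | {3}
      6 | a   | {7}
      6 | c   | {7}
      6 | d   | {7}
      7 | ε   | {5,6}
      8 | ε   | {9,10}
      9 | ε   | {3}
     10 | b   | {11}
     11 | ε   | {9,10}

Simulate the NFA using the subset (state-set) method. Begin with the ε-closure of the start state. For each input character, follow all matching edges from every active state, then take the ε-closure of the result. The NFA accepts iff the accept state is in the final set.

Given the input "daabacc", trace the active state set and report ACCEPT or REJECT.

S₀ = ε-closure({0}) = {0,1,2,3,4,6,8,9,10}
'd' @ 1: {1,2,3,4,5,6,7,8,9,10}  [accepting]
'a' @ 2: {1,2,3,4,5,6,7,8,9,10}  [accepting]
'a' @ 3: {1,2,3,4,5,6,7,8,9,10}  [accepting]
'b' @ 4: {1,2,3,4,6,8,9,10,11}  [accepting]
'a' @ 5: {1,2,3,4,5,6,7,8,9,10}  [accepting]
'c' @ 6: {1,2,3,4,5,6,7,8,9,10}  [accepting]
'c' @ 7: {1,2,3,4,5,6,7,8,9,10}  [accepting]
after full input: {1,2,3,4,5,6,7,8,9,10}  (accept=1 in)

Answer: ACCEPT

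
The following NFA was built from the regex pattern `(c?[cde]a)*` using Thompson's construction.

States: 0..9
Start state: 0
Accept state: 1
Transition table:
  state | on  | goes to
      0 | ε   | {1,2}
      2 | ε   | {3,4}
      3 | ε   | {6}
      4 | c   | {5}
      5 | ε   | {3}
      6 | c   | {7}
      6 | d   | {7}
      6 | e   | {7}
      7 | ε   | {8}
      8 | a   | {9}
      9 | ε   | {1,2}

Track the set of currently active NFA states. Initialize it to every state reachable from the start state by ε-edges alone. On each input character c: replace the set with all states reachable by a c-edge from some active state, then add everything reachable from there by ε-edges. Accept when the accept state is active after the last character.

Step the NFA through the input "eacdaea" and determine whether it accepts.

start: ε-closure({0}) = {0,1,2,3,4,6}
'e' @ 1: {7,8}
'a' @ 2: {1,2,3,4,6,9}  (accept∈set)
'c' @ 3: {3,5,6,7,8}
'd' @ 4: {7,8}
'a' @ 5: {1,2,3,4,6,9}  (accept∈set)
'e' @ 6: {7,8}
'a' @ 7: {1,2,3,4,6,9}  (accept∈set)
after full input: {1,2,3,4,6,9}  (accept=1 in)

Answer: ACCEPT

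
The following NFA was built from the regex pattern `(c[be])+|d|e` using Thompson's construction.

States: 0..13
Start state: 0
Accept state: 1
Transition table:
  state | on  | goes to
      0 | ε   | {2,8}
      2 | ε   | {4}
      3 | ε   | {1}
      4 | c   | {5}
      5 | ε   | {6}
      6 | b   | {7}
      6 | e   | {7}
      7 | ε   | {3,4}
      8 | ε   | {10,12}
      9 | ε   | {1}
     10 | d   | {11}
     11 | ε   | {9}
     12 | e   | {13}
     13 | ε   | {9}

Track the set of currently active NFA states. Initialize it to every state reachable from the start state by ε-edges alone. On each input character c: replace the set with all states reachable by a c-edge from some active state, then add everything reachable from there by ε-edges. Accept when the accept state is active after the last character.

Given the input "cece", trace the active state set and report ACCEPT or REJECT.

Answer: ACCEPT

Trace:
initial (ε-close {0}): {0,2,4,8,10,12}
'c' @ 1: {5,6}
'e' @ 2: {1,3,4,7}  ✓accept
'c' @ 3: {5,6}
'e' @ 4: {1,3,4,7}  ✓accept
final: {1,3,4,7}; accept 1 in set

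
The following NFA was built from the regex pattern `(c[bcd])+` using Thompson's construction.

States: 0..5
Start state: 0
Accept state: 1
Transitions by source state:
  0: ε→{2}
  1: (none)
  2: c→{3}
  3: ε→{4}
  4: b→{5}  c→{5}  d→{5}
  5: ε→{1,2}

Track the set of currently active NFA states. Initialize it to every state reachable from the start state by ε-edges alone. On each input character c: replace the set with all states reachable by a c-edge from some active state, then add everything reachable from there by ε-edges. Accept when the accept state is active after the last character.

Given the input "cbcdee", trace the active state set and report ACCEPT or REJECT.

start: ε-closure({0}) = {0,2}
'c' @ 1: {3,4}
'b' @ 2: {1,2,5}  (accept∈set)
'c' @ 3: {3,4}
'd' @ 4: {1,2,5}  (accept∈set)
'e' @ 5: {}  — no active states
rest 'e' ignored (set empty)
end set {} — state 1 not in

Answer: REJECT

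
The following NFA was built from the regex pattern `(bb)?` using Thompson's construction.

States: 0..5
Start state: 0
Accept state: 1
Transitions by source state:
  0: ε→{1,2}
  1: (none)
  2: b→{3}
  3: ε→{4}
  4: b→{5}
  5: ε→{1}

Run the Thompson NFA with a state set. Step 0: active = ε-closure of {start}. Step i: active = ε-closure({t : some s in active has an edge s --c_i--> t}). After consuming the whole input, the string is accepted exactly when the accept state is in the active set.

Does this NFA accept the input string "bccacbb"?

initial (ε-close {0}): {0,1,2}
'b' @ 1: {3,4}
'c' @ 2: {}  — dead — no transitions
rest 'cacbb' ignored (set empty)
final: {}; accept 1 not in set

Answer: REJECT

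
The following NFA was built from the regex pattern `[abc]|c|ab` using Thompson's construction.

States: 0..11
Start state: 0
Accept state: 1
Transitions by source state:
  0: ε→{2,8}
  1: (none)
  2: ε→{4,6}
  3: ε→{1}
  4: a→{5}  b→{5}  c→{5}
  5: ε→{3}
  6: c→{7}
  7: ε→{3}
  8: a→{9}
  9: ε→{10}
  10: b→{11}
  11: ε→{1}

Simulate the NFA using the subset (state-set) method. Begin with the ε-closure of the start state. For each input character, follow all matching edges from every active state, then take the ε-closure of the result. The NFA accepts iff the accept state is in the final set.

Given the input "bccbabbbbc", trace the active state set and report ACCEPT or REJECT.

initial (ε-close {0}): {0,2,4,6,8}
'b' @ 1: {1,3,5}  ✓accept
'c' @ 2: {}  — dead — no transitions
rest 'cbabbbbc' ignored (set empty)
end set {} — state 1 not in

Answer: REJECT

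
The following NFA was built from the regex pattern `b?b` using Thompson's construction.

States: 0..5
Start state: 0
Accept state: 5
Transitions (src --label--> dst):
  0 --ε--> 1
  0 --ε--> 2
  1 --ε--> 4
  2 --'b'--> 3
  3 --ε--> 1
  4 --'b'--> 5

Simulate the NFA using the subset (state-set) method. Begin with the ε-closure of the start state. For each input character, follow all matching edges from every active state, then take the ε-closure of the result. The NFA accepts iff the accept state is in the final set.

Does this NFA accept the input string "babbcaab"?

start: ε-closure({0}) = {0,1,2,4}
'b' @ 1: {1,3,4,5}  ✓accept
'a' @ 2: {}  — no active states
rest 'bbcaab' ignored (set empty)
end set {} — state 5 not in

Answer: REJECT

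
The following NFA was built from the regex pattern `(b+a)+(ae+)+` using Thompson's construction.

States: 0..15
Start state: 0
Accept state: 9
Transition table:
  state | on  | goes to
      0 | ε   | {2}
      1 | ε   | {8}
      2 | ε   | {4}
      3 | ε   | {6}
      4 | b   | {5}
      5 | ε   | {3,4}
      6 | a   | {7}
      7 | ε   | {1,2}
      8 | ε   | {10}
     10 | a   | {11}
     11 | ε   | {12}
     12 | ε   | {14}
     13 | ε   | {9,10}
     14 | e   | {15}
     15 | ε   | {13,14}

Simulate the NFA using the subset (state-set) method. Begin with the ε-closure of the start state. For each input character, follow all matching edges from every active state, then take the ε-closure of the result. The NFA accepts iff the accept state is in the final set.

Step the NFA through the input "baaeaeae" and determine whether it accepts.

Answer: ACCEPT

Derivation:
S₀ = ε-closure({0}) = {0,2,4}
'b' @ 1: {3,4,5,6}
'a' @ 2: {1,2,4,7,8,10}
'a' @ 3: {11,12,14}
'e' @ 4: {9,10,13,14,15}  ✓accept
'a' @ 5: {11,12,14}
'e' @ 6: {9,10,13,14,15}  ✓accept
'a' @ 7: {11,12,14}
'e' @ 8: {9,10,13,14,15}  ✓accept
end set {9,10,13,14,15} — state 9 in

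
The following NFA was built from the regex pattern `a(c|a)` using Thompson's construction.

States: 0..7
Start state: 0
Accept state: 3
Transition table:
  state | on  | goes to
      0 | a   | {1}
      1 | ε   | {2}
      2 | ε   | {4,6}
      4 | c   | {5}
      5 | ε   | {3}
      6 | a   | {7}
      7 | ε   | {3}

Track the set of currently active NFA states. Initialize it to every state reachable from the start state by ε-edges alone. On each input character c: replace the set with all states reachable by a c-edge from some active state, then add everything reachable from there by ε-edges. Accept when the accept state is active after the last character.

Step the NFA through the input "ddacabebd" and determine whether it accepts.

start: ε-closure({0}) = {0}
'd' @ 1: {}  — state set empty
rest 'dacabebd' ignored (set empty)
final: {}; accept 3 not in set

Answer: REJECT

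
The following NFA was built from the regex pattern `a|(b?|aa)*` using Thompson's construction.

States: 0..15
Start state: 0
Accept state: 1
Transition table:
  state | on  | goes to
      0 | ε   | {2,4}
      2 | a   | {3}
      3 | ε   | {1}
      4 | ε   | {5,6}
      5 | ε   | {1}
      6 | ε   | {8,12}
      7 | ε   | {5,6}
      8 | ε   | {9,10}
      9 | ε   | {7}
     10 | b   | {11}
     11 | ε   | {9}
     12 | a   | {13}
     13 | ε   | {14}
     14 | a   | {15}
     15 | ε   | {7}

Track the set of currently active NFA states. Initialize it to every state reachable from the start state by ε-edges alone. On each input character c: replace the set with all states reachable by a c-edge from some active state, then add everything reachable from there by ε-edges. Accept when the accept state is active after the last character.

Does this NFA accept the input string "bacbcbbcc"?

initial (ε-close {0}): {0,1,2,4,5,6,7,8,9,10,12}
'b' @ 1: {1,5,6,7,8,9,10,11,12}  ✓accept
'a' @ 2: {13,14}
'c' @ 3: {}  — state set empty
rest 'bcbbcc' ignored (set empty)
final: {}; accept 1 not in set

Answer: REJECT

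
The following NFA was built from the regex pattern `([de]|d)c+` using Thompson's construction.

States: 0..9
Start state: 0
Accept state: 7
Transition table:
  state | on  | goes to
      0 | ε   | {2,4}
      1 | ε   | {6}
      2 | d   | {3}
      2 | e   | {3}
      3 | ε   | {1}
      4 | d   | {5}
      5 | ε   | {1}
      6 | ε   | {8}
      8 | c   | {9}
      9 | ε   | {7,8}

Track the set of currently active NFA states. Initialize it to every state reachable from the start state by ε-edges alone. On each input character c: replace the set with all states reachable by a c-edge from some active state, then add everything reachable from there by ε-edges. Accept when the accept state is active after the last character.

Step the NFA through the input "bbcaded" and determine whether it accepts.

initial (ε-close {0}): {0,2,4}
'b' @ 1: {}  — state set empty
rest 'bcaded' ignored (set empty)
final: {}; accept 7 not in set

Answer: REJECT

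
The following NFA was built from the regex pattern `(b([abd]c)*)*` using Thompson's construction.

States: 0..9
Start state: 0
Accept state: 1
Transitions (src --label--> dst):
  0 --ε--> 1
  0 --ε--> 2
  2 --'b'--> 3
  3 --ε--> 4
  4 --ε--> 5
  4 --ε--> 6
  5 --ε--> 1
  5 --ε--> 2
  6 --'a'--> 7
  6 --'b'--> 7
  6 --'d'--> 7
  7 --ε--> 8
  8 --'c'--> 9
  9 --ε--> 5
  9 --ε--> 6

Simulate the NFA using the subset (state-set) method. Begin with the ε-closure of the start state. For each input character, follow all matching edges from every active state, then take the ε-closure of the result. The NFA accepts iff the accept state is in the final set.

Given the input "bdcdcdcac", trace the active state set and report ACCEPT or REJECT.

start: ε-closure({0}) = {0,1,2}
'b' @ 1: {1,2,3,4,5,6}  (accept∈set)
'd' @ 2: {7,8}
'c' @ 3: {1,2,5,6,9}  (accept∈set)
'd' @ 4: {7,8}
'c' @ 5: {1,2,5,6,9}  (accept∈set)
'd' @ 6: {7,8}
'c' @ 7: {1,2,5,6,9}  (accept∈set)
'a' @ 8: {7,8}
'c' @ 9: {1,2,5,6,9}  (accept∈set)
end set {1,2,5,6,9} — state 1 in

Answer: ACCEPT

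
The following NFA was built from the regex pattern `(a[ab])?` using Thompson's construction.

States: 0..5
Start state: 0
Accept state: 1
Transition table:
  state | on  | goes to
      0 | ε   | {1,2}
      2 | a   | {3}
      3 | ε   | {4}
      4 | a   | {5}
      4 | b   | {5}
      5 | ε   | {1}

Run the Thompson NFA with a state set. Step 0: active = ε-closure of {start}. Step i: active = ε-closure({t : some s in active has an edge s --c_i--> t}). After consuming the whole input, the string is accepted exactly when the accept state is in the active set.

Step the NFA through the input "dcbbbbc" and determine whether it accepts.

Answer: REJECT

Steps:
start: ε-closure({0}) = {0,1,2}
'd' @ 1: {}  — state set empty
rest 'cbbbbc' ignored (set empty)
end set {} — state 1 not in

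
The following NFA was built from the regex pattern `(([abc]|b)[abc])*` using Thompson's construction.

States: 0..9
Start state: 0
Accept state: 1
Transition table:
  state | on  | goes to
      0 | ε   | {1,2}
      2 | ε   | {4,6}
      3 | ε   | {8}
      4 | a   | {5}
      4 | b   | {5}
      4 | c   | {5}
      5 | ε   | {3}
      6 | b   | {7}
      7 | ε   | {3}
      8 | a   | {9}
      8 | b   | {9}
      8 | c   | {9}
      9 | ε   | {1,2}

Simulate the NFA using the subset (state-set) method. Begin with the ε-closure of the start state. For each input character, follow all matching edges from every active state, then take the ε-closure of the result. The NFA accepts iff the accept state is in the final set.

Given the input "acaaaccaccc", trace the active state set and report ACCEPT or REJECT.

S₀ = ε-closure({0}) = {0,1,2,4,6}
'a' @ 1: {3,5,8}
'c' @ 2: {1,2,4,6,9}  [accepting]
'a' @ 3: {3,5,8}
'a' @ 4: {1,2,4,6,9}  [accepting]
'a' @ 5: {3,5,8}
'c' @ 6: {1,2,4,6,9}  [accepting]
'c' @ 7: {3,5,8}
'a' @ 8: {1,2,4,6,9}  [accepting]
'c' @ 9: {3,5,8}
'c' @ 10: {1,2,4,6,9}  [accepting]
'c' @ 11: {3,5,8}
end set {3,5,8} — state 1 not in

Answer: REJECT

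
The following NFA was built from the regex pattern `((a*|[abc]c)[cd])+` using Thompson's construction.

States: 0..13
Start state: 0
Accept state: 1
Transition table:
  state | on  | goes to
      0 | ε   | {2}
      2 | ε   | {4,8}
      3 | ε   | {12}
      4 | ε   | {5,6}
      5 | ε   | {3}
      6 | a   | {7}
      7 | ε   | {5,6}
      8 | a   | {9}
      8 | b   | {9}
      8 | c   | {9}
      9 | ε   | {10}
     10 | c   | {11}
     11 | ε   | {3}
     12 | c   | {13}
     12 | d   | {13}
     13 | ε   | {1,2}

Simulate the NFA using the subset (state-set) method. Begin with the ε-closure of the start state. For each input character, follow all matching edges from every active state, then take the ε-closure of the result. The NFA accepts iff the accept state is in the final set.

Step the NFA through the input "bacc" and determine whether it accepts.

S₀ = ε-closure({0}) = {0,2,3,4,5,6,8,12}
'b' @ 1: {9,10}
'a' @ 2: {}  — state set empty
rest 'cc' ignored (set empty)
end set {} — state 1 not in

Answer: REJECT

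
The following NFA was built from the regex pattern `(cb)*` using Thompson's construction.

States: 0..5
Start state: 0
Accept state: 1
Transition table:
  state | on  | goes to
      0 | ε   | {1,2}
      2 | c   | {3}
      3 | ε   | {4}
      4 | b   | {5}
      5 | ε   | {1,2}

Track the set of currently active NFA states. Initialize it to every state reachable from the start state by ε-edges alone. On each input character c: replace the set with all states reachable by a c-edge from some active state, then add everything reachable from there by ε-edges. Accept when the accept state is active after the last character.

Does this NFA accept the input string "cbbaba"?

start: ε-closure({0}) = {0,1,2}
'c' @ 1: {3,4}
'b' @ 2: {1,2,5}  (accept∈set)
'b' @ 3: {}  — no active states
rest 'aba' ignored (set empty)
end set {} — state 1 not in

Answer: REJECT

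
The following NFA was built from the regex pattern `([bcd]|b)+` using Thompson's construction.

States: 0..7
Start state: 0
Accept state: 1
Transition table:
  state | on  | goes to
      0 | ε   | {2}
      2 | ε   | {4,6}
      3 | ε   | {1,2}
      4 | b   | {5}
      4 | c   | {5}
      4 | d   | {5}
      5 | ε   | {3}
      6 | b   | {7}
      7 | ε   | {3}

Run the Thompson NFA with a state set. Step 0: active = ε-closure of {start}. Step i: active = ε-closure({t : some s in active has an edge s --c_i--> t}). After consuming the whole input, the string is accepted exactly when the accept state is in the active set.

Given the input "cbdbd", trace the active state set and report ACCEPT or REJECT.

S₀ = ε-closure({0}) = {0,2,4,6}
'c' @ 1: {1,2,3,4,5,6}  ✓accept
'b' @ 2: {1,2,3,4,5,6,7}  ✓accept
'd' @ 3: {1,2,3,4,5,6}  ✓accept
'b' @ 4: {1,2,3,4,5,6,7}  ✓accept
'd' @ 5: {1,2,3,4,5,6}  ✓accept
final: {1,2,3,4,5,6}; accept 1 in set

Answer: ACCEPT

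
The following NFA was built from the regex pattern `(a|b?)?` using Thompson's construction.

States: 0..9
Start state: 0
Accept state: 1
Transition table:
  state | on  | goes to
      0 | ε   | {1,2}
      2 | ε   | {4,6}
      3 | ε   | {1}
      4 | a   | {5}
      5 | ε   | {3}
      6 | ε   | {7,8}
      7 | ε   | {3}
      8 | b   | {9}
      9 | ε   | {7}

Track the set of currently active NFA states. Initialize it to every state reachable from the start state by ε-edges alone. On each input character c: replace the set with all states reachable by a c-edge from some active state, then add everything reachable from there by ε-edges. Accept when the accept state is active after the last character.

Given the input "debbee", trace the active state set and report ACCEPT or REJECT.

Answer: REJECT

Steps:
S₀ = ε-closure({0}) = {0,1,2,3,4,6,7,8}
'd' @ 1: {}  — state set empty
rest 'ebbee' ignored (set empty)
after full input: {}  (accept=1 not in)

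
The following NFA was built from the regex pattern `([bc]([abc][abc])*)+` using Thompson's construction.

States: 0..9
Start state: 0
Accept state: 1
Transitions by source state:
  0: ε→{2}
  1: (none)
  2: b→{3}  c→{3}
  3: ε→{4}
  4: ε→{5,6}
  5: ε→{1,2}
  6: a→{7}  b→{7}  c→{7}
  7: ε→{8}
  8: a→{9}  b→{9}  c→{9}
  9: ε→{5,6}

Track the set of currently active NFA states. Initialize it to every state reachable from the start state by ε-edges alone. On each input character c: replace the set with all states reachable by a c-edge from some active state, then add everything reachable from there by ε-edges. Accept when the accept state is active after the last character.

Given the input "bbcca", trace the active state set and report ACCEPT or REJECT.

initial (ε-close {0}): {0,2}
'b' @ 1: {1,2,3,4,5,6}  [accepting]
'b' @ 2: {1,2,3,4,5,6,7,8}  [accepting]
'c' @ 3: {1,2,3,4,5,6,7,8,9}  [accepting]
'c' @ 4: {1,2,3,4,5,6,7,8,9}  [accepting]
'a' @ 5: {1,2,5,6,7,8,9}  [accepting]
after full input: {1,2,5,6,7,8,9}  (accept=1 in)

Answer: ACCEPT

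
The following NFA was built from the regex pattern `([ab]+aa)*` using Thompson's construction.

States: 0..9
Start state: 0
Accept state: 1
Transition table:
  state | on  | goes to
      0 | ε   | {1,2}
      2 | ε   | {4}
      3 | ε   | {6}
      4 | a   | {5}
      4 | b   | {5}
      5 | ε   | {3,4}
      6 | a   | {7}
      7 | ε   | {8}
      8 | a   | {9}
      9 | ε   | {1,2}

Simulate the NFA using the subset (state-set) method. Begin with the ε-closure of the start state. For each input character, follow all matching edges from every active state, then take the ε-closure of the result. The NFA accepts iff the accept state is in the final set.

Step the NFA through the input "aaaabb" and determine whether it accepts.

Answer: REJECT

Derivation:
start: ε-closure({0}) = {0,1,2,4}
'a' @ 1: {3,4,5,6}
'a' @ 2: {3,4,5,6,7,8}
'a' @ 3: {1,2,3,4,5,6,7,8,9}  ✓accept
'a' @ 4: {1,2,3,4,5,6,7,8,9}  ✓accept
'b' @ 5: {3,4,5,6}
'b' @ 6: {3,4,5,6}
after full input: {3,4,5,6}  (accept=1 not in)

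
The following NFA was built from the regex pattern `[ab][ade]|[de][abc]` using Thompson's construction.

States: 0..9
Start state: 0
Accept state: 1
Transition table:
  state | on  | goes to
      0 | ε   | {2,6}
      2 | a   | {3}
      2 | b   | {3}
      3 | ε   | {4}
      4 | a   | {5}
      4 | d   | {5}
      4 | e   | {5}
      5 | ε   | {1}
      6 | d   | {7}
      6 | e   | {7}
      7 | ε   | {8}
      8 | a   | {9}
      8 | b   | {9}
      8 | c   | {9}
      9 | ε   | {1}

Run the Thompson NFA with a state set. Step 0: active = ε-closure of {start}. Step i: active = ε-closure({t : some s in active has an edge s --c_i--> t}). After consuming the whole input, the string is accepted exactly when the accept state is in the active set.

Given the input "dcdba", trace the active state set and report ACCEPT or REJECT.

Answer: REJECT

Derivation:
start: ε-closure({0}) = {0,2,6}
'd' @ 1: {7,8}
'c' @ 2: {1,9}  ✓accept
'd' @ 3: {}  — state set empty
rest 'ba' ignored (set empty)
after full input: {}  (accept=1 not in)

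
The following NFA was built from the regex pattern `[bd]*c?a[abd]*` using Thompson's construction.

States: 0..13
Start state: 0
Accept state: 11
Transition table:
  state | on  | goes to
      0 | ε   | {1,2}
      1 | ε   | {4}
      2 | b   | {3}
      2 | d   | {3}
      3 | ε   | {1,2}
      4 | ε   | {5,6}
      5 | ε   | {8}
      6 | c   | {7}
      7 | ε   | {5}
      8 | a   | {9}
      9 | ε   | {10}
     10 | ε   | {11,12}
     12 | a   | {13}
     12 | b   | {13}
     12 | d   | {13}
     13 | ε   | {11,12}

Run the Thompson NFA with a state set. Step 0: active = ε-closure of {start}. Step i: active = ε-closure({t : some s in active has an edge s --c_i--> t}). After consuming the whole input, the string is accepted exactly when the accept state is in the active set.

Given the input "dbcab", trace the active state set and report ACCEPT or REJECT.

initial (ε-close {0}): {0,1,2,4,5,6,8}
'd' @ 1: {1,2,3,4,5,6,8}
'b' @ 2: {1,2,3,4,5,6,8}
'c' @ 3: {5,7,8}
'a' @ 4: {9,10,11,12}  ✓accept
'b' @ 5: {11,12,13}  ✓accept
end set {11,12,13} — state 11 in

Answer: ACCEPT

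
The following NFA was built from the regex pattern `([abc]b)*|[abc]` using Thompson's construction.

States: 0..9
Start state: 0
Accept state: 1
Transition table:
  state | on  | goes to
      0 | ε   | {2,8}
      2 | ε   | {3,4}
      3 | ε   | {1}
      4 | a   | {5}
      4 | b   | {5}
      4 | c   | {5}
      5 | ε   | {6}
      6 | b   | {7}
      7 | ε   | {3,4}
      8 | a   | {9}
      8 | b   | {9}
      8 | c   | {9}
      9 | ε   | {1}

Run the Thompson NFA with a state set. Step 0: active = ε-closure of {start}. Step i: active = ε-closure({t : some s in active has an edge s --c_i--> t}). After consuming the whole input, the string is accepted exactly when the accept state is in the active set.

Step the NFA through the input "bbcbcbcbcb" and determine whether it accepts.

Answer: ACCEPT

Trace:
start: ε-closure({0}) = {0,1,2,3,4,8}
'b' @ 1: {1,5,6,9}  ✓accept
'b' @ 2: {1,3,4,7}  ✓accept
'c' @ 3: {5,6}
'b' @ 4: {1,3,4,7}  ✓accept
'c' @ 5: {5,6}
'b' @ 6: {1,3,4,7}  ✓accept
'c' @ 7: {5,6}
'b' @ 8: {1,3,4,7}  ✓accept
'c' @ 9: {5,6}
'b' @ 10: {1,3,4,7}  ✓accept
end set {1,3,4,7} — state 1 in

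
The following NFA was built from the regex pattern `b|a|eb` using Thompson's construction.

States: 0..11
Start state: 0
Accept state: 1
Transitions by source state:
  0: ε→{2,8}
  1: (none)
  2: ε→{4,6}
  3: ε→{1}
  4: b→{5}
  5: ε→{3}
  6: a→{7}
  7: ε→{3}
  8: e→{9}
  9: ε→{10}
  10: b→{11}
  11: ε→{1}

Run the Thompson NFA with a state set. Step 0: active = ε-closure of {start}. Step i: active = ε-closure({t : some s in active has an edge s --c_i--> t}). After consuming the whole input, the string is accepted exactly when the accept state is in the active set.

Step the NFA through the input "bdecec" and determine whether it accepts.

Answer: REJECT

Trace:
initial (ε-close {0}): {0,2,4,6,8}
'b' @ 1: {1,3,5}  (accept∈set)
'd' @ 2: {}  — state set empty
rest 'ecec' ignored (set empty)
end set {} — state 1 not in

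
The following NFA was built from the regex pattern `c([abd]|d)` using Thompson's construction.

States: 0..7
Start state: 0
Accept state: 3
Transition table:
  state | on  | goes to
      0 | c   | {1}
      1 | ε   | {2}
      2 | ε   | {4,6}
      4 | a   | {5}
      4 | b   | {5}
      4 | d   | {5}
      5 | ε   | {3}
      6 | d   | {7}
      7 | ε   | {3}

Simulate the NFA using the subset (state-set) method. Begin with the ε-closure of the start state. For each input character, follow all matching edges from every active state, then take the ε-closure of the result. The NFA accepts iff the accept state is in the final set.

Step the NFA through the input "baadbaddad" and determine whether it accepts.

start: ε-closure({0}) = {0}
'b' @ 1: {}  — dead — no transitions
rest 'aadbaddad' ignored (set empty)
end set {} — state 3 not in

Answer: REJECT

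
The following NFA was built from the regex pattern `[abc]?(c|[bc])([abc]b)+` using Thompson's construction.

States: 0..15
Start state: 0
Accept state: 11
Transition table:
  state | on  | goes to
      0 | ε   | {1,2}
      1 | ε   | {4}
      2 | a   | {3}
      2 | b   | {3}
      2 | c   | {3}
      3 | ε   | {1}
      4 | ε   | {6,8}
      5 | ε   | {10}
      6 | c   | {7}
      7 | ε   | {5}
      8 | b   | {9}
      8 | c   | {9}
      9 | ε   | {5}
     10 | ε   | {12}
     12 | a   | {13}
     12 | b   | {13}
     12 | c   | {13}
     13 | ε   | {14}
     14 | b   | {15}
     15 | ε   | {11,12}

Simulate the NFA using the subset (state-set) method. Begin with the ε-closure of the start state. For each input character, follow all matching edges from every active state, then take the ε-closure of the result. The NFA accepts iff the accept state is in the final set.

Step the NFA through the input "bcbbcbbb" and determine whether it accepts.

start: ε-closure({0}) = {0,1,2,4,6,8}
'b' @ 1: {1,3,4,5,6,8,9,10,12}
'c' @ 2: {5,7,9,10,12,13,14}
'b' @ 3: {11,12,13,14,15}  (accept∈set)
'b' @ 4: {11,12,13,14,15}  (accept∈set)
'c' @ 5: {13,14}
'b' @ 6: {11,12,15}  (accept∈set)
'b' @ 7: {13,14}
'b' @ 8: {11,12,15}  (accept∈set)
final: {11,12,15}; accept 11 in set

Answer: ACCEPT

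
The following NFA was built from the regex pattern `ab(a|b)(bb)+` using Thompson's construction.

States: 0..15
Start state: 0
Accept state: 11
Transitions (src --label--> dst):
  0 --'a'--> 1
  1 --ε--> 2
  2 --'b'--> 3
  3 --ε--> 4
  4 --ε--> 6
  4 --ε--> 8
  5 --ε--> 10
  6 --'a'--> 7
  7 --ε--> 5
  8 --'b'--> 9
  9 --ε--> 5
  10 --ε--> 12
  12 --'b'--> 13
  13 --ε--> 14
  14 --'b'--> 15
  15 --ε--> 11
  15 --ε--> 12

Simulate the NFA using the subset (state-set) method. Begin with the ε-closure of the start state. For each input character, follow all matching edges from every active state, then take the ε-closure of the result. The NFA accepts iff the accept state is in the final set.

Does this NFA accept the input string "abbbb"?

Answer: ACCEPT

Steps:
start: ε-closure({0}) = {0}
'a' @ 1: {1,2}
'b' @ 2: {3,4,6,8}
'b' @ 3: {5,9,10,12}
'b' @ 4: {13,14}
'b' @ 5: {11,12,15}  [accepting]
end set {11,12,15} — state 11 in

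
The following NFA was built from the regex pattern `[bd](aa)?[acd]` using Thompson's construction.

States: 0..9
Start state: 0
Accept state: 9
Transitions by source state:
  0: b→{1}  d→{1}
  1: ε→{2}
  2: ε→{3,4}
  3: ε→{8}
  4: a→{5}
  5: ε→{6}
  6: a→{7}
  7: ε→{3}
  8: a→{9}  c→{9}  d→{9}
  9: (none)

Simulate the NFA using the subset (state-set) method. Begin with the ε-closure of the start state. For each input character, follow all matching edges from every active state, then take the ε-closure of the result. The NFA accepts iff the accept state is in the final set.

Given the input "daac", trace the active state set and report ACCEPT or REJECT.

Answer: ACCEPT

Trace:
start: ε-closure({0}) = {0}
'd' @ 1: {1,2,3,4,8}
'a' @ 2: {5,6,9}  [accepting]
'a' @ 3: {3,7,8}
'c' @ 4: {9}  [accepting]
final: {9}; accept 9 in set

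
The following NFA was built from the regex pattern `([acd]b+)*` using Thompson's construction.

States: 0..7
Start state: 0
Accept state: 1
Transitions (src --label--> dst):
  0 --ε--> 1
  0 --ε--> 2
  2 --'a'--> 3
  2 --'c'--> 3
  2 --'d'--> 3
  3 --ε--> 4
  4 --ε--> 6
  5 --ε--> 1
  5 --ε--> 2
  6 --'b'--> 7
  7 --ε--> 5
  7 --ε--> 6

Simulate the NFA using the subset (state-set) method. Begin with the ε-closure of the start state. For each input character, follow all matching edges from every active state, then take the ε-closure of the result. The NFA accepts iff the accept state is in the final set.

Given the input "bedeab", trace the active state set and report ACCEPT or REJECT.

Answer: REJECT

Derivation:
S₀ = ε-closure({0}) = {0,1,2}
'b' @ 1: {}  — dead — no transitions
rest 'edeab' ignored (set empty)
end set {} — state 1 not in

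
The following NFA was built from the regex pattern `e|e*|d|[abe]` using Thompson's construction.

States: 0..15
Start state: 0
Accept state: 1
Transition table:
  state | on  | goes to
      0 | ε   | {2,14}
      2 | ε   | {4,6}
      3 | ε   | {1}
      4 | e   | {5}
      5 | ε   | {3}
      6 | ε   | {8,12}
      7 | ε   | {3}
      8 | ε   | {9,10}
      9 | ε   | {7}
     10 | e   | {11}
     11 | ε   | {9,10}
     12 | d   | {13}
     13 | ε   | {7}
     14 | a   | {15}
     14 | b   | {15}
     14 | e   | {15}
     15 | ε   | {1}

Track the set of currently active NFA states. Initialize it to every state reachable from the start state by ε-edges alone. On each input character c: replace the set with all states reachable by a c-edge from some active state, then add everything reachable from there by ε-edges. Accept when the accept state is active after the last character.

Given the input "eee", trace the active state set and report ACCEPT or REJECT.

S₀ = ε-closure({0}) = {0,1,2,3,4,6,7,8,9,10,12,14}
'e' @ 1: {1,3,5,7,9,10,11,15}  (accept∈set)
'e' @ 2: {1,3,7,9,10,11}  (accept∈set)
'e' @ 3: {1,3,7,9,10,11}  (accept∈set)
after full input: {1,3,7,9,10,11}  (accept=1 in)

Answer: ACCEPT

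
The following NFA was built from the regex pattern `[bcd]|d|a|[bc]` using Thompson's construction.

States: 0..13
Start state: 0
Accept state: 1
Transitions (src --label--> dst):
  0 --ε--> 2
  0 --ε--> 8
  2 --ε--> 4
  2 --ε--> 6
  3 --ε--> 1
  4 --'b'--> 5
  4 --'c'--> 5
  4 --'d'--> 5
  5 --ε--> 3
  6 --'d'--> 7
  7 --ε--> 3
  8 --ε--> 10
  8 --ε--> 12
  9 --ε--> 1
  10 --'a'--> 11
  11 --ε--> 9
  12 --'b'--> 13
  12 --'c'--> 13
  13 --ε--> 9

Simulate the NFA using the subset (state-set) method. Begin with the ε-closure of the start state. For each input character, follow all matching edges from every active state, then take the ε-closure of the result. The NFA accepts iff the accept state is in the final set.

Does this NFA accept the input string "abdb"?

start: ε-closure({0}) = {0,2,4,6,8,10,12}
'a' @ 1: {1,9,11}  (accept∈set)
'b' @ 2: {}  — dead — no transitions
rest 'db' ignored (set empty)
after full input: {}  (accept=1 not in)

Answer: REJECT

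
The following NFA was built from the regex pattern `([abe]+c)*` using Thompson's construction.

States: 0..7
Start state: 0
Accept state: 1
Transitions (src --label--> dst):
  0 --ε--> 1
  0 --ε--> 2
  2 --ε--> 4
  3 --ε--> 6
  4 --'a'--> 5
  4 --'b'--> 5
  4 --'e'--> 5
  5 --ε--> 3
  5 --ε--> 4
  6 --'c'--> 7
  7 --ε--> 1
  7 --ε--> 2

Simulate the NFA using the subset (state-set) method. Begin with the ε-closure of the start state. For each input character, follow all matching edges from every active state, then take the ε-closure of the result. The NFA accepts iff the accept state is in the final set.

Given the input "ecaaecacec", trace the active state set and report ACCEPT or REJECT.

initial (ε-close {0}): {0,1,2,4}
'e' @ 1: {3,4,5,6}
'c' @ 2: {1,2,4,7}  (accept∈set)
'a' @ 3: {3,4,5,6}
'a' @ 4: {3,4,5,6}
'e' @ 5: {3,4,5,6}
'c' @ 6: {1,2,4,7}  (accept∈set)
'a' @ 7: {3,4,5,6}
'c' @ 8: {1,2,4,7}  (accept∈set)
'e' @ 9: {3,4,5,6}
'c' @ 10: {1,2,4,7}  (accept∈set)
after full input: {1,2,4,7}  (accept=1 in)

Answer: ACCEPT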